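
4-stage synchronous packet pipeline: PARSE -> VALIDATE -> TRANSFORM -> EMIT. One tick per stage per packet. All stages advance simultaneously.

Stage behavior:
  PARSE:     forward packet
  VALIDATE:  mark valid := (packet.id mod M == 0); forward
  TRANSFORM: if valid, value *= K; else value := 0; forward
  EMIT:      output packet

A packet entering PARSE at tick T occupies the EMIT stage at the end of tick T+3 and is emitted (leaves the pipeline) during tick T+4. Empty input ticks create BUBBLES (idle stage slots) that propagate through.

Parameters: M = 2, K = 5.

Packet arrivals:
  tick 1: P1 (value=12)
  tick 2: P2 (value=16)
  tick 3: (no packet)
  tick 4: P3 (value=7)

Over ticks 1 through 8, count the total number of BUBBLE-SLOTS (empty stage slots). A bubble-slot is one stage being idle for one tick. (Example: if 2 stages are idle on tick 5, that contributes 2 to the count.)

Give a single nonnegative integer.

Answer: 20

Derivation:
Tick 1: [PARSE:P1(v=12,ok=F), VALIDATE:-, TRANSFORM:-, EMIT:-] out:-; bubbles=3
Tick 2: [PARSE:P2(v=16,ok=F), VALIDATE:P1(v=12,ok=F), TRANSFORM:-, EMIT:-] out:-; bubbles=2
Tick 3: [PARSE:-, VALIDATE:P2(v=16,ok=T), TRANSFORM:P1(v=0,ok=F), EMIT:-] out:-; bubbles=2
Tick 4: [PARSE:P3(v=7,ok=F), VALIDATE:-, TRANSFORM:P2(v=80,ok=T), EMIT:P1(v=0,ok=F)] out:-; bubbles=1
Tick 5: [PARSE:-, VALIDATE:P3(v=7,ok=F), TRANSFORM:-, EMIT:P2(v=80,ok=T)] out:P1(v=0); bubbles=2
Tick 6: [PARSE:-, VALIDATE:-, TRANSFORM:P3(v=0,ok=F), EMIT:-] out:P2(v=80); bubbles=3
Tick 7: [PARSE:-, VALIDATE:-, TRANSFORM:-, EMIT:P3(v=0,ok=F)] out:-; bubbles=3
Tick 8: [PARSE:-, VALIDATE:-, TRANSFORM:-, EMIT:-] out:P3(v=0); bubbles=4
Total bubble-slots: 20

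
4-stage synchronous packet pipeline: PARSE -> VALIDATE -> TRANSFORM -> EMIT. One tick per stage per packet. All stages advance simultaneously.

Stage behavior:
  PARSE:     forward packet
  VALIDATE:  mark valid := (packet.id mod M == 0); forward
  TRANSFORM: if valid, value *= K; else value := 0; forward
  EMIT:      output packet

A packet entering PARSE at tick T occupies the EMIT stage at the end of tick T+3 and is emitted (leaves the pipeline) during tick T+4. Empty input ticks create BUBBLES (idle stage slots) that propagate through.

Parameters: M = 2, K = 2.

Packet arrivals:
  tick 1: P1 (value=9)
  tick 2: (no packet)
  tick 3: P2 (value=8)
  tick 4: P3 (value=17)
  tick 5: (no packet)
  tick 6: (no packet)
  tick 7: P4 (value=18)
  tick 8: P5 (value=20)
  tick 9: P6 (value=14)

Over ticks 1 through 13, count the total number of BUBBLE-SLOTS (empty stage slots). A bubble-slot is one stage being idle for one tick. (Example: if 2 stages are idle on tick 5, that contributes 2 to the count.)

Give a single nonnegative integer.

Tick 1: [PARSE:P1(v=9,ok=F), VALIDATE:-, TRANSFORM:-, EMIT:-] out:-; bubbles=3
Tick 2: [PARSE:-, VALIDATE:P1(v=9,ok=F), TRANSFORM:-, EMIT:-] out:-; bubbles=3
Tick 3: [PARSE:P2(v=8,ok=F), VALIDATE:-, TRANSFORM:P1(v=0,ok=F), EMIT:-] out:-; bubbles=2
Tick 4: [PARSE:P3(v=17,ok=F), VALIDATE:P2(v=8,ok=T), TRANSFORM:-, EMIT:P1(v=0,ok=F)] out:-; bubbles=1
Tick 5: [PARSE:-, VALIDATE:P3(v=17,ok=F), TRANSFORM:P2(v=16,ok=T), EMIT:-] out:P1(v=0); bubbles=2
Tick 6: [PARSE:-, VALIDATE:-, TRANSFORM:P3(v=0,ok=F), EMIT:P2(v=16,ok=T)] out:-; bubbles=2
Tick 7: [PARSE:P4(v=18,ok=F), VALIDATE:-, TRANSFORM:-, EMIT:P3(v=0,ok=F)] out:P2(v=16); bubbles=2
Tick 8: [PARSE:P5(v=20,ok=F), VALIDATE:P4(v=18,ok=T), TRANSFORM:-, EMIT:-] out:P3(v=0); bubbles=2
Tick 9: [PARSE:P6(v=14,ok=F), VALIDATE:P5(v=20,ok=F), TRANSFORM:P4(v=36,ok=T), EMIT:-] out:-; bubbles=1
Tick 10: [PARSE:-, VALIDATE:P6(v=14,ok=T), TRANSFORM:P5(v=0,ok=F), EMIT:P4(v=36,ok=T)] out:-; bubbles=1
Tick 11: [PARSE:-, VALIDATE:-, TRANSFORM:P6(v=28,ok=T), EMIT:P5(v=0,ok=F)] out:P4(v=36); bubbles=2
Tick 12: [PARSE:-, VALIDATE:-, TRANSFORM:-, EMIT:P6(v=28,ok=T)] out:P5(v=0); bubbles=3
Tick 13: [PARSE:-, VALIDATE:-, TRANSFORM:-, EMIT:-] out:P6(v=28); bubbles=4
Total bubble-slots: 28

Answer: 28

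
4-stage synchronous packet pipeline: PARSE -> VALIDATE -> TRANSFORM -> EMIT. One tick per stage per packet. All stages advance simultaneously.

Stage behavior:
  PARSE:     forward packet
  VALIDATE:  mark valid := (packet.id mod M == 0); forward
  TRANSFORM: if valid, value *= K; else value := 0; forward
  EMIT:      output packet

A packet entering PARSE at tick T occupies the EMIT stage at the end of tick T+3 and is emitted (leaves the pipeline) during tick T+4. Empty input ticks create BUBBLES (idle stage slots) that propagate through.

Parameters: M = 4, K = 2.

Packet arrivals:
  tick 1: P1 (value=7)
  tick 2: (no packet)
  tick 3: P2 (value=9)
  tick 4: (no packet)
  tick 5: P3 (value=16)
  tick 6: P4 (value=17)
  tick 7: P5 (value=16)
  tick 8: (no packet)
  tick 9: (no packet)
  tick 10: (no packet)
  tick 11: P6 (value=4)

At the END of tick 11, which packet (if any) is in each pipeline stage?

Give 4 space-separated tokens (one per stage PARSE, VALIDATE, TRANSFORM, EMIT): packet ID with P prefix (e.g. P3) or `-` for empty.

Tick 1: [PARSE:P1(v=7,ok=F), VALIDATE:-, TRANSFORM:-, EMIT:-] out:-; in:P1
Tick 2: [PARSE:-, VALIDATE:P1(v=7,ok=F), TRANSFORM:-, EMIT:-] out:-; in:-
Tick 3: [PARSE:P2(v=9,ok=F), VALIDATE:-, TRANSFORM:P1(v=0,ok=F), EMIT:-] out:-; in:P2
Tick 4: [PARSE:-, VALIDATE:P2(v=9,ok=F), TRANSFORM:-, EMIT:P1(v=0,ok=F)] out:-; in:-
Tick 5: [PARSE:P3(v=16,ok=F), VALIDATE:-, TRANSFORM:P2(v=0,ok=F), EMIT:-] out:P1(v=0); in:P3
Tick 6: [PARSE:P4(v=17,ok=F), VALIDATE:P3(v=16,ok=F), TRANSFORM:-, EMIT:P2(v=0,ok=F)] out:-; in:P4
Tick 7: [PARSE:P5(v=16,ok=F), VALIDATE:P4(v=17,ok=T), TRANSFORM:P3(v=0,ok=F), EMIT:-] out:P2(v=0); in:P5
Tick 8: [PARSE:-, VALIDATE:P5(v=16,ok=F), TRANSFORM:P4(v=34,ok=T), EMIT:P3(v=0,ok=F)] out:-; in:-
Tick 9: [PARSE:-, VALIDATE:-, TRANSFORM:P5(v=0,ok=F), EMIT:P4(v=34,ok=T)] out:P3(v=0); in:-
Tick 10: [PARSE:-, VALIDATE:-, TRANSFORM:-, EMIT:P5(v=0,ok=F)] out:P4(v=34); in:-
Tick 11: [PARSE:P6(v=4,ok=F), VALIDATE:-, TRANSFORM:-, EMIT:-] out:P5(v=0); in:P6
At end of tick 11: ['P6', '-', '-', '-']

Answer: P6 - - -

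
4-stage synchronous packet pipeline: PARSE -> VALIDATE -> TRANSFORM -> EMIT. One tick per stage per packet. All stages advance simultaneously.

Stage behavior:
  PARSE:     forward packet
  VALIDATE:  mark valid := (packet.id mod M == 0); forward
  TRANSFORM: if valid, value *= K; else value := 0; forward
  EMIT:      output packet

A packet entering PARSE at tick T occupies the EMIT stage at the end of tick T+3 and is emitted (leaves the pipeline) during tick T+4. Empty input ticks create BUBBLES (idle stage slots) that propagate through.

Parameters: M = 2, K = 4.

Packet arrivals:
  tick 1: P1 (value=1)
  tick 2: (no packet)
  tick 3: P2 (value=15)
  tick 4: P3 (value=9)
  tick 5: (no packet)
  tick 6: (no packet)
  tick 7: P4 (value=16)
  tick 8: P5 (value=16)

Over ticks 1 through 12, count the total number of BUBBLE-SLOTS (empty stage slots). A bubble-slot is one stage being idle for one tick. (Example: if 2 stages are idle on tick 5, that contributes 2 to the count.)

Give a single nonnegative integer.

Answer: 28

Derivation:
Tick 1: [PARSE:P1(v=1,ok=F), VALIDATE:-, TRANSFORM:-, EMIT:-] out:-; bubbles=3
Tick 2: [PARSE:-, VALIDATE:P1(v=1,ok=F), TRANSFORM:-, EMIT:-] out:-; bubbles=3
Tick 3: [PARSE:P2(v=15,ok=F), VALIDATE:-, TRANSFORM:P1(v=0,ok=F), EMIT:-] out:-; bubbles=2
Tick 4: [PARSE:P3(v=9,ok=F), VALIDATE:P2(v=15,ok=T), TRANSFORM:-, EMIT:P1(v=0,ok=F)] out:-; bubbles=1
Tick 5: [PARSE:-, VALIDATE:P3(v=9,ok=F), TRANSFORM:P2(v=60,ok=T), EMIT:-] out:P1(v=0); bubbles=2
Tick 6: [PARSE:-, VALIDATE:-, TRANSFORM:P3(v=0,ok=F), EMIT:P2(v=60,ok=T)] out:-; bubbles=2
Tick 7: [PARSE:P4(v=16,ok=F), VALIDATE:-, TRANSFORM:-, EMIT:P3(v=0,ok=F)] out:P2(v=60); bubbles=2
Tick 8: [PARSE:P5(v=16,ok=F), VALIDATE:P4(v=16,ok=T), TRANSFORM:-, EMIT:-] out:P3(v=0); bubbles=2
Tick 9: [PARSE:-, VALIDATE:P5(v=16,ok=F), TRANSFORM:P4(v=64,ok=T), EMIT:-] out:-; bubbles=2
Tick 10: [PARSE:-, VALIDATE:-, TRANSFORM:P5(v=0,ok=F), EMIT:P4(v=64,ok=T)] out:-; bubbles=2
Tick 11: [PARSE:-, VALIDATE:-, TRANSFORM:-, EMIT:P5(v=0,ok=F)] out:P4(v=64); bubbles=3
Tick 12: [PARSE:-, VALIDATE:-, TRANSFORM:-, EMIT:-] out:P5(v=0); bubbles=4
Total bubble-slots: 28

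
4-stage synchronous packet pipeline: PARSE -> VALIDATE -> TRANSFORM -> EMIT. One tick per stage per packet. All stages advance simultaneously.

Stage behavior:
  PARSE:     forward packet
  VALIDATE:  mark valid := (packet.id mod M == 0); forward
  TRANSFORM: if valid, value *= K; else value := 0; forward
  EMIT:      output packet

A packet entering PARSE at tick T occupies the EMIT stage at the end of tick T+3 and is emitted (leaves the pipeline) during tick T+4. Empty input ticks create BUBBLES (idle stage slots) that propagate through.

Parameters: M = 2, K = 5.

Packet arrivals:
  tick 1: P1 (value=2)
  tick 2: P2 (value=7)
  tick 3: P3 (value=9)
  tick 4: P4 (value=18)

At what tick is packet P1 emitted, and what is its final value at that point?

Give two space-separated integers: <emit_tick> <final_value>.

Answer: 5 0

Derivation:
Tick 1: [PARSE:P1(v=2,ok=F), VALIDATE:-, TRANSFORM:-, EMIT:-] out:-; in:P1
Tick 2: [PARSE:P2(v=7,ok=F), VALIDATE:P1(v=2,ok=F), TRANSFORM:-, EMIT:-] out:-; in:P2
Tick 3: [PARSE:P3(v=9,ok=F), VALIDATE:P2(v=7,ok=T), TRANSFORM:P1(v=0,ok=F), EMIT:-] out:-; in:P3
Tick 4: [PARSE:P4(v=18,ok=F), VALIDATE:P3(v=9,ok=F), TRANSFORM:P2(v=35,ok=T), EMIT:P1(v=0,ok=F)] out:-; in:P4
Tick 5: [PARSE:-, VALIDATE:P4(v=18,ok=T), TRANSFORM:P3(v=0,ok=F), EMIT:P2(v=35,ok=T)] out:P1(v=0); in:-
Tick 6: [PARSE:-, VALIDATE:-, TRANSFORM:P4(v=90,ok=T), EMIT:P3(v=0,ok=F)] out:P2(v=35); in:-
Tick 7: [PARSE:-, VALIDATE:-, TRANSFORM:-, EMIT:P4(v=90,ok=T)] out:P3(v=0); in:-
Tick 8: [PARSE:-, VALIDATE:-, TRANSFORM:-, EMIT:-] out:P4(v=90); in:-
P1: arrives tick 1, valid=False (id=1, id%2=1), emit tick 5, final value 0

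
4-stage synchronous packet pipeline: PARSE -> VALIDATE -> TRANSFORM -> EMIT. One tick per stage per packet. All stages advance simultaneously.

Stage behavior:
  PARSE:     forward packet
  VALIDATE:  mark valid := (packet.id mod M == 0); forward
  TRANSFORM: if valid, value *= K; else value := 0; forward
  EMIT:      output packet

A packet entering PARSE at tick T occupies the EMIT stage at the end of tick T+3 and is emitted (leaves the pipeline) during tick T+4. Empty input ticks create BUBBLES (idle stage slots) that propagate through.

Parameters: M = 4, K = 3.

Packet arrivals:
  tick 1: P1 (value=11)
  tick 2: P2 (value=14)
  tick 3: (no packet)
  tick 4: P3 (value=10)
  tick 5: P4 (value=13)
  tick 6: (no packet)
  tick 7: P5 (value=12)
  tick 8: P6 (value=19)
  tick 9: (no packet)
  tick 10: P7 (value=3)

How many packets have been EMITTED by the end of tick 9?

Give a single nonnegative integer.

Tick 1: [PARSE:P1(v=11,ok=F), VALIDATE:-, TRANSFORM:-, EMIT:-] out:-; in:P1
Tick 2: [PARSE:P2(v=14,ok=F), VALIDATE:P1(v=11,ok=F), TRANSFORM:-, EMIT:-] out:-; in:P2
Tick 3: [PARSE:-, VALIDATE:P2(v=14,ok=F), TRANSFORM:P1(v=0,ok=F), EMIT:-] out:-; in:-
Tick 4: [PARSE:P3(v=10,ok=F), VALIDATE:-, TRANSFORM:P2(v=0,ok=F), EMIT:P1(v=0,ok=F)] out:-; in:P3
Tick 5: [PARSE:P4(v=13,ok=F), VALIDATE:P3(v=10,ok=F), TRANSFORM:-, EMIT:P2(v=0,ok=F)] out:P1(v=0); in:P4
Tick 6: [PARSE:-, VALIDATE:P4(v=13,ok=T), TRANSFORM:P3(v=0,ok=F), EMIT:-] out:P2(v=0); in:-
Tick 7: [PARSE:P5(v=12,ok=F), VALIDATE:-, TRANSFORM:P4(v=39,ok=T), EMIT:P3(v=0,ok=F)] out:-; in:P5
Tick 8: [PARSE:P6(v=19,ok=F), VALIDATE:P5(v=12,ok=F), TRANSFORM:-, EMIT:P4(v=39,ok=T)] out:P3(v=0); in:P6
Tick 9: [PARSE:-, VALIDATE:P6(v=19,ok=F), TRANSFORM:P5(v=0,ok=F), EMIT:-] out:P4(v=39); in:-
Emitted by tick 9: ['P1', 'P2', 'P3', 'P4']

Answer: 4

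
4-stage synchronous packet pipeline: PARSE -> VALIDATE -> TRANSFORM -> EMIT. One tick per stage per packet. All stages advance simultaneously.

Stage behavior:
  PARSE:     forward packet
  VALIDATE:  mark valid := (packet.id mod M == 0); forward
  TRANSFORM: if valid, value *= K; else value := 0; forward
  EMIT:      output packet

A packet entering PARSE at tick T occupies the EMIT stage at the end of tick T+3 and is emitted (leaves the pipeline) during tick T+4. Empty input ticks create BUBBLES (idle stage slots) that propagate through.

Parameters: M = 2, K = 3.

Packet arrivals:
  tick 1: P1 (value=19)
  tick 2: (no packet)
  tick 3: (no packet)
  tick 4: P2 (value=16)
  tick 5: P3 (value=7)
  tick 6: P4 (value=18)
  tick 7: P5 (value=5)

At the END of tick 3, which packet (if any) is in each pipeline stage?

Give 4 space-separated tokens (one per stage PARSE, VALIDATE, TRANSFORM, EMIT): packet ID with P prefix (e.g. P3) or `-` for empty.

Tick 1: [PARSE:P1(v=19,ok=F), VALIDATE:-, TRANSFORM:-, EMIT:-] out:-; in:P1
Tick 2: [PARSE:-, VALIDATE:P1(v=19,ok=F), TRANSFORM:-, EMIT:-] out:-; in:-
Tick 3: [PARSE:-, VALIDATE:-, TRANSFORM:P1(v=0,ok=F), EMIT:-] out:-; in:-
At end of tick 3: ['-', '-', 'P1', '-']

Answer: - - P1 -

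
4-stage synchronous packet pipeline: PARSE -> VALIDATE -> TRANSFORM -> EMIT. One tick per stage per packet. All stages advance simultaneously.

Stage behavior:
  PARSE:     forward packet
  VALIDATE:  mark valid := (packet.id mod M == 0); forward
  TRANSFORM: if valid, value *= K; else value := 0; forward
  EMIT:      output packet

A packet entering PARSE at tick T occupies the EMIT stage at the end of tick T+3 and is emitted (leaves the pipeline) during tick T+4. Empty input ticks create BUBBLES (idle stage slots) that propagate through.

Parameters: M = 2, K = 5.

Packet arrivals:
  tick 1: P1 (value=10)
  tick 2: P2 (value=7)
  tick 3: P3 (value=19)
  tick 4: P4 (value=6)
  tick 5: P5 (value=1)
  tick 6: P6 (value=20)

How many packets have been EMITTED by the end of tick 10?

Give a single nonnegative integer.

Tick 1: [PARSE:P1(v=10,ok=F), VALIDATE:-, TRANSFORM:-, EMIT:-] out:-; in:P1
Tick 2: [PARSE:P2(v=7,ok=F), VALIDATE:P1(v=10,ok=F), TRANSFORM:-, EMIT:-] out:-; in:P2
Tick 3: [PARSE:P3(v=19,ok=F), VALIDATE:P2(v=7,ok=T), TRANSFORM:P1(v=0,ok=F), EMIT:-] out:-; in:P3
Tick 4: [PARSE:P4(v=6,ok=F), VALIDATE:P3(v=19,ok=F), TRANSFORM:P2(v=35,ok=T), EMIT:P1(v=0,ok=F)] out:-; in:P4
Tick 5: [PARSE:P5(v=1,ok=F), VALIDATE:P4(v=6,ok=T), TRANSFORM:P3(v=0,ok=F), EMIT:P2(v=35,ok=T)] out:P1(v=0); in:P5
Tick 6: [PARSE:P6(v=20,ok=F), VALIDATE:P5(v=1,ok=F), TRANSFORM:P4(v=30,ok=T), EMIT:P3(v=0,ok=F)] out:P2(v=35); in:P6
Tick 7: [PARSE:-, VALIDATE:P6(v=20,ok=T), TRANSFORM:P5(v=0,ok=F), EMIT:P4(v=30,ok=T)] out:P3(v=0); in:-
Tick 8: [PARSE:-, VALIDATE:-, TRANSFORM:P6(v=100,ok=T), EMIT:P5(v=0,ok=F)] out:P4(v=30); in:-
Tick 9: [PARSE:-, VALIDATE:-, TRANSFORM:-, EMIT:P6(v=100,ok=T)] out:P5(v=0); in:-
Tick 10: [PARSE:-, VALIDATE:-, TRANSFORM:-, EMIT:-] out:P6(v=100); in:-
Emitted by tick 10: ['P1', 'P2', 'P3', 'P4', 'P5', 'P6']

Answer: 6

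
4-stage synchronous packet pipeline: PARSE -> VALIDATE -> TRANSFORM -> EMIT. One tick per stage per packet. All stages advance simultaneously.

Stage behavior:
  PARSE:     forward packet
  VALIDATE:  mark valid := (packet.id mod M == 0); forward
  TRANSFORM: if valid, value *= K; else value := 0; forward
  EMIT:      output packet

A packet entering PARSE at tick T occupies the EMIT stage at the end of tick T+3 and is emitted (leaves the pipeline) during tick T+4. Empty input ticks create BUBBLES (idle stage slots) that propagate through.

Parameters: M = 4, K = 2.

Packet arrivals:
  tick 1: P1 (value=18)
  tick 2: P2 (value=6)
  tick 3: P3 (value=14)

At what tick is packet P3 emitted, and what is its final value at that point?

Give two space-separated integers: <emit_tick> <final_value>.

Answer: 7 0

Derivation:
Tick 1: [PARSE:P1(v=18,ok=F), VALIDATE:-, TRANSFORM:-, EMIT:-] out:-; in:P1
Tick 2: [PARSE:P2(v=6,ok=F), VALIDATE:P1(v=18,ok=F), TRANSFORM:-, EMIT:-] out:-; in:P2
Tick 3: [PARSE:P3(v=14,ok=F), VALIDATE:P2(v=6,ok=F), TRANSFORM:P1(v=0,ok=F), EMIT:-] out:-; in:P3
Tick 4: [PARSE:-, VALIDATE:P3(v=14,ok=F), TRANSFORM:P2(v=0,ok=F), EMIT:P1(v=0,ok=F)] out:-; in:-
Tick 5: [PARSE:-, VALIDATE:-, TRANSFORM:P3(v=0,ok=F), EMIT:P2(v=0,ok=F)] out:P1(v=0); in:-
Tick 6: [PARSE:-, VALIDATE:-, TRANSFORM:-, EMIT:P3(v=0,ok=F)] out:P2(v=0); in:-
Tick 7: [PARSE:-, VALIDATE:-, TRANSFORM:-, EMIT:-] out:P3(v=0); in:-
P3: arrives tick 3, valid=False (id=3, id%4=3), emit tick 7, final value 0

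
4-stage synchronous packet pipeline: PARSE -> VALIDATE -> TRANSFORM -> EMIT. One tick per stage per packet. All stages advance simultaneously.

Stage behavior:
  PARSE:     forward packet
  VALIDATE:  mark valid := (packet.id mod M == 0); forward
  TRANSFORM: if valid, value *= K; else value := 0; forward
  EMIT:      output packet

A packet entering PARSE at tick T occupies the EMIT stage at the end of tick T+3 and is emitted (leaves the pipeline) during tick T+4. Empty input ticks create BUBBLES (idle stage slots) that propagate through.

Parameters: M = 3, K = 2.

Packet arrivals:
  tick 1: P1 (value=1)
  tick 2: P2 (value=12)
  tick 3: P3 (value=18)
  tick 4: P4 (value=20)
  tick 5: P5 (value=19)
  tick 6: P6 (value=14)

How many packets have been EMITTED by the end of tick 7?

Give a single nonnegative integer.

Tick 1: [PARSE:P1(v=1,ok=F), VALIDATE:-, TRANSFORM:-, EMIT:-] out:-; in:P1
Tick 2: [PARSE:P2(v=12,ok=F), VALIDATE:P1(v=1,ok=F), TRANSFORM:-, EMIT:-] out:-; in:P2
Tick 3: [PARSE:P3(v=18,ok=F), VALIDATE:P2(v=12,ok=F), TRANSFORM:P1(v=0,ok=F), EMIT:-] out:-; in:P3
Tick 4: [PARSE:P4(v=20,ok=F), VALIDATE:P3(v=18,ok=T), TRANSFORM:P2(v=0,ok=F), EMIT:P1(v=0,ok=F)] out:-; in:P4
Tick 5: [PARSE:P5(v=19,ok=F), VALIDATE:P4(v=20,ok=F), TRANSFORM:P3(v=36,ok=T), EMIT:P2(v=0,ok=F)] out:P1(v=0); in:P5
Tick 6: [PARSE:P6(v=14,ok=F), VALIDATE:P5(v=19,ok=F), TRANSFORM:P4(v=0,ok=F), EMIT:P3(v=36,ok=T)] out:P2(v=0); in:P6
Tick 7: [PARSE:-, VALIDATE:P6(v=14,ok=T), TRANSFORM:P5(v=0,ok=F), EMIT:P4(v=0,ok=F)] out:P3(v=36); in:-
Emitted by tick 7: ['P1', 'P2', 'P3']

Answer: 3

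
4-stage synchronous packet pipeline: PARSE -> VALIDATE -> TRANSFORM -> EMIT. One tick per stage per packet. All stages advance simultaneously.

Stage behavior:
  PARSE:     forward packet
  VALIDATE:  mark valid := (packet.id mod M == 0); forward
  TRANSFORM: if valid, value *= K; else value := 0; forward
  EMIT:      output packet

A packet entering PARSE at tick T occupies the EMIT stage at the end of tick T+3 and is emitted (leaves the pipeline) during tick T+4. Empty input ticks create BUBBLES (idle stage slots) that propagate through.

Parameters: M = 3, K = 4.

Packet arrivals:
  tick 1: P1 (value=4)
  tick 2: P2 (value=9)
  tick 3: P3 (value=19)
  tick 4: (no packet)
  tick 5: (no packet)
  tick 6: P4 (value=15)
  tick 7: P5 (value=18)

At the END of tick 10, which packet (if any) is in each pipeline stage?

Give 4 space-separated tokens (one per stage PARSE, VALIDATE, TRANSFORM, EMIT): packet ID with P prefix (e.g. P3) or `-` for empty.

Answer: - - - P5

Derivation:
Tick 1: [PARSE:P1(v=4,ok=F), VALIDATE:-, TRANSFORM:-, EMIT:-] out:-; in:P1
Tick 2: [PARSE:P2(v=9,ok=F), VALIDATE:P1(v=4,ok=F), TRANSFORM:-, EMIT:-] out:-; in:P2
Tick 3: [PARSE:P3(v=19,ok=F), VALIDATE:P2(v=9,ok=F), TRANSFORM:P1(v=0,ok=F), EMIT:-] out:-; in:P3
Tick 4: [PARSE:-, VALIDATE:P3(v=19,ok=T), TRANSFORM:P2(v=0,ok=F), EMIT:P1(v=0,ok=F)] out:-; in:-
Tick 5: [PARSE:-, VALIDATE:-, TRANSFORM:P3(v=76,ok=T), EMIT:P2(v=0,ok=F)] out:P1(v=0); in:-
Tick 6: [PARSE:P4(v=15,ok=F), VALIDATE:-, TRANSFORM:-, EMIT:P3(v=76,ok=T)] out:P2(v=0); in:P4
Tick 7: [PARSE:P5(v=18,ok=F), VALIDATE:P4(v=15,ok=F), TRANSFORM:-, EMIT:-] out:P3(v=76); in:P5
Tick 8: [PARSE:-, VALIDATE:P5(v=18,ok=F), TRANSFORM:P4(v=0,ok=F), EMIT:-] out:-; in:-
Tick 9: [PARSE:-, VALIDATE:-, TRANSFORM:P5(v=0,ok=F), EMIT:P4(v=0,ok=F)] out:-; in:-
Tick 10: [PARSE:-, VALIDATE:-, TRANSFORM:-, EMIT:P5(v=0,ok=F)] out:P4(v=0); in:-
At end of tick 10: ['-', '-', '-', 'P5']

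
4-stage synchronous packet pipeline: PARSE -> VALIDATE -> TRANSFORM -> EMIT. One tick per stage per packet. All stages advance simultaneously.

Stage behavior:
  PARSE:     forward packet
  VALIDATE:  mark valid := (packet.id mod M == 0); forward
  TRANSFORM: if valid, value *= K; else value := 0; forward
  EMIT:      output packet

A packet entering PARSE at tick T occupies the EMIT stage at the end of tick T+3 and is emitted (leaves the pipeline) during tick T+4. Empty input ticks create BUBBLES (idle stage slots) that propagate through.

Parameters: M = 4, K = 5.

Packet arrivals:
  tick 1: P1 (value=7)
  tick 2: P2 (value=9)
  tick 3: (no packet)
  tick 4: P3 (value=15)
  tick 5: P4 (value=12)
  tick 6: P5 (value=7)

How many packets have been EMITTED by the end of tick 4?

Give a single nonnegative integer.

Answer: 0

Derivation:
Tick 1: [PARSE:P1(v=7,ok=F), VALIDATE:-, TRANSFORM:-, EMIT:-] out:-; in:P1
Tick 2: [PARSE:P2(v=9,ok=F), VALIDATE:P1(v=7,ok=F), TRANSFORM:-, EMIT:-] out:-; in:P2
Tick 3: [PARSE:-, VALIDATE:P2(v=9,ok=F), TRANSFORM:P1(v=0,ok=F), EMIT:-] out:-; in:-
Tick 4: [PARSE:P3(v=15,ok=F), VALIDATE:-, TRANSFORM:P2(v=0,ok=F), EMIT:P1(v=0,ok=F)] out:-; in:P3
Emitted by tick 4: []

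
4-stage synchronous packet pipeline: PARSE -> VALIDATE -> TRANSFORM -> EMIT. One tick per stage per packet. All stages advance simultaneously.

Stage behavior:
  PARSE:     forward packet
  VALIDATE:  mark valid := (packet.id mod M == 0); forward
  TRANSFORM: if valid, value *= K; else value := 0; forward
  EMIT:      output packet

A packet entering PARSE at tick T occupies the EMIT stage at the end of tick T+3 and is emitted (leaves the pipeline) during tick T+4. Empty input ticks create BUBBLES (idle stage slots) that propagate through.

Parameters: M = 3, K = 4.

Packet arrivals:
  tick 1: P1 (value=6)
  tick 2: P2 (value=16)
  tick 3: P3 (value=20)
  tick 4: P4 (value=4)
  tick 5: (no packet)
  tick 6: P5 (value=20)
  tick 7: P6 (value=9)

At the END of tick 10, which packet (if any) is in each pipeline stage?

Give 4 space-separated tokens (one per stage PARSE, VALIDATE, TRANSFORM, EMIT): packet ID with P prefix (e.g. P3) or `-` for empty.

Tick 1: [PARSE:P1(v=6,ok=F), VALIDATE:-, TRANSFORM:-, EMIT:-] out:-; in:P1
Tick 2: [PARSE:P2(v=16,ok=F), VALIDATE:P1(v=6,ok=F), TRANSFORM:-, EMIT:-] out:-; in:P2
Tick 3: [PARSE:P3(v=20,ok=F), VALIDATE:P2(v=16,ok=F), TRANSFORM:P1(v=0,ok=F), EMIT:-] out:-; in:P3
Tick 4: [PARSE:P4(v=4,ok=F), VALIDATE:P3(v=20,ok=T), TRANSFORM:P2(v=0,ok=F), EMIT:P1(v=0,ok=F)] out:-; in:P4
Tick 5: [PARSE:-, VALIDATE:P4(v=4,ok=F), TRANSFORM:P3(v=80,ok=T), EMIT:P2(v=0,ok=F)] out:P1(v=0); in:-
Tick 6: [PARSE:P5(v=20,ok=F), VALIDATE:-, TRANSFORM:P4(v=0,ok=F), EMIT:P3(v=80,ok=T)] out:P2(v=0); in:P5
Tick 7: [PARSE:P6(v=9,ok=F), VALIDATE:P5(v=20,ok=F), TRANSFORM:-, EMIT:P4(v=0,ok=F)] out:P3(v=80); in:P6
Tick 8: [PARSE:-, VALIDATE:P6(v=9,ok=T), TRANSFORM:P5(v=0,ok=F), EMIT:-] out:P4(v=0); in:-
Tick 9: [PARSE:-, VALIDATE:-, TRANSFORM:P6(v=36,ok=T), EMIT:P5(v=0,ok=F)] out:-; in:-
Tick 10: [PARSE:-, VALIDATE:-, TRANSFORM:-, EMIT:P6(v=36,ok=T)] out:P5(v=0); in:-
At end of tick 10: ['-', '-', '-', 'P6']

Answer: - - - P6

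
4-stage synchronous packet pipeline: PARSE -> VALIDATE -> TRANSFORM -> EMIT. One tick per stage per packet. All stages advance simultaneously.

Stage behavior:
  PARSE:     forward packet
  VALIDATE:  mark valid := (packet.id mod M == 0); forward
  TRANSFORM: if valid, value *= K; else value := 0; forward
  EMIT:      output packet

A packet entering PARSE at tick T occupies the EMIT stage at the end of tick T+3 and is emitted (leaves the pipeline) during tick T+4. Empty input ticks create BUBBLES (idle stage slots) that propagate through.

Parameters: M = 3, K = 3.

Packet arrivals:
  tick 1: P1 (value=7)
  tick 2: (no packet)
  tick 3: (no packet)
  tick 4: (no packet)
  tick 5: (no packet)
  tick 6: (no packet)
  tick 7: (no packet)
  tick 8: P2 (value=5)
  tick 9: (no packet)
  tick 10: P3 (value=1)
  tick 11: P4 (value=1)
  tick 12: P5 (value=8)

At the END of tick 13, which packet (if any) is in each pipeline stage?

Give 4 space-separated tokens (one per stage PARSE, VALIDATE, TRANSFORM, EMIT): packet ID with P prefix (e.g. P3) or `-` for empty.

Tick 1: [PARSE:P1(v=7,ok=F), VALIDATE:-, TRANSFORM:-, EMIT:-] out:-; in:P1
Tick 2: [PARSE:-, VALIDATE:P1(v=7,ok=F), TRANSFORM:-, EMIT:-] out:-; in:-
Tick 3: [PARSE:-, VALIDATE:-, TRANSFORM:P1(v=0,ok=F), EMIT:-] out:-; in:-
Tick 4: [PARSE:-, VALIDATE:-, TRANSFORM:-, EMIT:P1(v=0,ok=F)] out:-; in:-
Tick 5: [PARSE:-, VALIDATE:-, TRANSFORM:-, EMIT:-] out:P1(v=0); in:-
Tick 6: [PARSE:-, VALIDATE:-, TRANSFORM:-, EMIT:-] out:-; in:-
Tick 7: [PARSE:-, VALIDATE:-, TRANSFORM:-, EMIT:-] out:-; in:-
Tick 8: [PARSE:P2(v=5,ok=F), VALIDATE:-, TRANSFORM:-, EMIT:-] out:-; in:P2
Tick 9: [PARSE:-, VALIDATE:P2(v=5,ok=F), TRANSFORM:-, EMIT:-] out:-; in:-
Tick 10: [PARSE:P3(v=1,ok=F), VALIDATE:-, TRANSFORM:P2(v=0,ok=F), EMIT:-] out:-; in:P3
Tick 11: [PARSE:P4(v=1,ok=F), VALIDATE:P3(v=1,ok=T), TRANSFORM:-, EMIT:P2(v=0,ok=F)] out:-; in:P4
Tick 12: [PARSE:P5(v=8,ok=F), VALIDATE:P4(v=1,ok=F), TRANSFORM:P3(v=3,ok=T), EMIT:-] out:P2(v=0); in:P5
Tick 13: [PARSE:-, VALIDATE:P5(v=8,ok=F), TRANSFORM:P4(v=0,ok=F), EMIT:P3(v=3,ok=T)] out:-; in:-
At end of tick 13: ['-', 'P5', 'P4', 'P3']

Answer: - P5 P4 P3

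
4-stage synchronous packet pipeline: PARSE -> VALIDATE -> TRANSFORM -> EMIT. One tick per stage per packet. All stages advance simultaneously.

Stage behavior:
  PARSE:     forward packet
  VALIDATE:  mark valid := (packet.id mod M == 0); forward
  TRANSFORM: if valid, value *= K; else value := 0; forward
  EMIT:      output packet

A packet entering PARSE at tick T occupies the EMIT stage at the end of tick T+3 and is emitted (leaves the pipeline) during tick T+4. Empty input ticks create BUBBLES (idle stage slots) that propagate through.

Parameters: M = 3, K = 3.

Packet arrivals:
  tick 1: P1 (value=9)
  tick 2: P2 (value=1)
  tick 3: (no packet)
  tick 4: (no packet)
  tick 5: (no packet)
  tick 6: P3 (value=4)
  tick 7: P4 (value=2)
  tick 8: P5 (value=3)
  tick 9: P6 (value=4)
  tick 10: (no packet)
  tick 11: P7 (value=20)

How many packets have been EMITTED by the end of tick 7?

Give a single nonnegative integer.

Tick 1: [PARSE:P1(v=9,ok=F), VALIDATE:-, TRANSFORM:-, EMIT:-] out:-; in:P1
Tick 2: [PARSE:P2(v=1,ok=F), VALIDATE:P1(v=9,ok=F), TRANSFORM:-, EMIT:-] out:-; in:P2
Tick 3: [PARSE:-, VALIDATE:P2(v=1,ok=F), TRANSFORM:P1(v=0,ok=F), EMIT:-] out:-; in:-
Tick 4: [PARSE:-, VALIDATE:-, TRANSFORM:P2(v=0,ok=F), EMIT:P1(v=0,ok=F)] out:-; in:-
Tick 5: [PARSE:-, VALIDATE:-, TRANSFORM:-, EMIT:P2(v=0,ok=F)] out:P1(v=0); in:-
Tick 6: [PARSE:P3(v=4,ok=F), VALIDATE:-, TRANSFORM:-, EMIT:-] out:P2(v=0); in:P3
Tick 7: [PARSE:P4(v=2,ok=F), VALIDATE:P3(v=4,ok=T), TRANSFORM:-, EMIT:-] out:-; in:P4
Emitted by tick 7: ['P1', 'P2']

Answer: 2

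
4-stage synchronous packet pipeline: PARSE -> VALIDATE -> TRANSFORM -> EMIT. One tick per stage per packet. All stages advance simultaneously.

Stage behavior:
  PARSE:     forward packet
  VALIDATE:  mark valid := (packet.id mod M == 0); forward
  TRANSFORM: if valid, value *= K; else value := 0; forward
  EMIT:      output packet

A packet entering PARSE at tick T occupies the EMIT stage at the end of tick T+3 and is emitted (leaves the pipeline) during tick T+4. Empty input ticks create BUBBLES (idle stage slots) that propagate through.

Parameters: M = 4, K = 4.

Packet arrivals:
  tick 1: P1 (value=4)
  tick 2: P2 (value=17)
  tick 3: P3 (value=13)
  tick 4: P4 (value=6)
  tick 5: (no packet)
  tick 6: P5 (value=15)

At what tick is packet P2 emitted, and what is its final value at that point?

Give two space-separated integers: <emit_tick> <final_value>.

Answer: 6 0

Derivation:
Tick 1: [PARSE:P1(v=4,ok=F), VALIDATE:-, TRANSFORM:-, EMIT:-] out:-; in:P1
Tick 2: [PARSE:P2(v=17,ok=F), VALIDATE:P1(v=4,ok=F), TRANSFORM:-, EMIT:-] out:-; in:P2
Tick 3: [PARSE:P3(v=13,ok=F), VALIDATE:P2(v=17,ok=F), TRANSFORM:P1(v=0,ok=F), EMIT:-] out:-; in:P3
Tick 4: [PARSE:P4(v=6,ok=F), VALIDATE:P3(v=13,ok=F), TRANSFORM:P2(v=0,ok=F), EMIT:P1(v=0,ok=F)] out:-; in:P4
Tick 5: [PARSE:-, VALIDATE:P4(v=6,ok=T), TRANSFORM:P3(v=0,ok=F), EMIT:P2(v=0,ok=F)] out:P1(v=0); in:-
Tick 6: [PARSE:P5(v=15,ok=F), VALIDATE:-, TRANSFORM:P4(v=24,ok=T), EMIT:P3(v=0,ok=F)] out:P2(v=0); in:P5
Tick 7: [PARSE:-, VALIDATE:P5(v=15,ok=F), TRANSFORM:-, EMIT:P4(v=24,ok=T)] out:P3(v=0); in:-
Tick 8: [PARSE:-, VALIDATE:-, TRANSFORM:P5(v=0,ok=F), EMIT:-] out:P4(v=24); in:-
Tick 9: [PARSE:-, VALIDATE:-, TRANSFORM:-, EMIT:P5(v=0,ok=F)] out:-; in:-
Tick 10: [PARSE:-, VALIDATE:-, TRANSFORM:-, EMIT:-] out:P5(v=0); in:-
P2: arrives tick 2, valid=False (id=2, id%4=2), emit tick 6, final value 0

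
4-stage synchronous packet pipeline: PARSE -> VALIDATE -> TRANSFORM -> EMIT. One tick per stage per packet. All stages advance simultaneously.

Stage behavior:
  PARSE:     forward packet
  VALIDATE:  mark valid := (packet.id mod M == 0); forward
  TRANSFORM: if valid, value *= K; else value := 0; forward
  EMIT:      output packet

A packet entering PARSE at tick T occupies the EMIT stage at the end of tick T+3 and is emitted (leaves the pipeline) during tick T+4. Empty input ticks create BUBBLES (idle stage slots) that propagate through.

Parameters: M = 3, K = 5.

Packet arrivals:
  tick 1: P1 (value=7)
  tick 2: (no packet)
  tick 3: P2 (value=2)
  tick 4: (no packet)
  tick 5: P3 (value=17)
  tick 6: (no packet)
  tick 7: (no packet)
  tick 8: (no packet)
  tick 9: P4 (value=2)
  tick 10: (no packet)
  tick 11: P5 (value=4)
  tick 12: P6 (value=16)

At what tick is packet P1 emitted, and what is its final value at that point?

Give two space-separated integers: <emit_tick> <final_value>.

Tick 1: [PARSE:P1(v=7,ok=F), VALIDATE:-, TRANSFORM:-, EMIT:-] out:-; in:P1
Tick 2: [PARSE:-, VALIDATE:P1(v=7,ok=F), TRANSFORM:-, EMIT:-] out:-; in:-
Tick 3: [PARSE:P2(v=2,ok=F), VALIDATE:-, TRANSFORM:P1(v=0,ok=F), EMIT:-] out:-; in:P2
Tick 4: [PARSE:-, VALIDATE:P2(v=2,ok=F), TRANSFORM:-, EMIT:P1(v=0,ok=F)] out:-; in:-
Tick 5: [PARSE:P3(v=17,ok=F), VALIDATE:-, TRANSFORM:P2(v=0,ok=F), EMIT:-] out:P1(v=0); in:P3
Tick 6: [PARSE:-, VALIDATE:P3(v=17,ok=T), TRANSFORM:-, EMIT:P2(v=0,ok=F)] out:-; in:-
Tick 7: [PARSE:-, VALIDATE:-, TRANSFORM:P3(v=85,ok=T), EMIT:-] out:P2(v=0); in:-
Tick 8: [PARSE:-, VALIDATE:-, TRANSFORM:-, EMIT:P3(v=85,ok=T)] out:-; in:-
Tick 9: [PARSE:P4(v=2,ok=F), VALIDATE:-, TRANSFORM:-, EMIT:-] out:P3(v=85); in:P4
Tick 10: [PARSE:-, VALIDATE:P4(v=2,ok=F), TRANSFORM:-, EMIT:-] out:-; in:-
Tick 11: [PARSE:P5(v=4,ok=F), VALIDATE:-, TRANSFORM:P4(v=0,ok=F), EMIT:-] out:-; in:P5
Tick 12: [PARSE:P6(v=16,ok=F), VALIDATE:P5(v=4,ok=F), TRANSFORM:-, EMIT:P4(v=0,ok=F)] out:-; in:P6
Tick 13: [PARSE:-, VALIDATE:P6(v=16,ok=T), TRANSFORM:P5(v=0,ok=F), EMIT:-] out:P4(v=0); in:-
Tick 14: [PARSE:-, VALIDATE:-, TRANSFORM:P6(v=80,ok=T), EMIT:P5(v=0,ok=F)] out:-; in:-
Tick 15: [PARSE:-, VALIDATE:-, TRANSFORM:-, EMIT:P6(v=80,ok=T)] out:P5(v=0); in:-
Tick 16: [PARSE:-, VALIDATE:-, TRANSFORM:-, EMIT:-] out:P6(v=80); in:-
P1: arrives tick 1, valid=False (id=1, id%3=1), emit tick 5, final value 0

Answer: 5 0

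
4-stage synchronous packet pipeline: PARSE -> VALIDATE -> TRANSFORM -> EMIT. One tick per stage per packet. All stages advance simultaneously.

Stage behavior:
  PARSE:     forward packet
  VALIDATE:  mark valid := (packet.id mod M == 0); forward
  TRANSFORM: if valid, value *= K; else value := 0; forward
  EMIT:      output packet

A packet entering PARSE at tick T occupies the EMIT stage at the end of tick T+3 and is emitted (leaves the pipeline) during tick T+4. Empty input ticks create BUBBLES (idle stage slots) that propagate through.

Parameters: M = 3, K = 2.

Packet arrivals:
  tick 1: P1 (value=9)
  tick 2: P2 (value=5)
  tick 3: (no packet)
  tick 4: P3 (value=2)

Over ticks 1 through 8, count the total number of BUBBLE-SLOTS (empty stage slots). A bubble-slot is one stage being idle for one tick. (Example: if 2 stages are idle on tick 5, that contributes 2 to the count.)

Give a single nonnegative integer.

Answer: 20

Derivation:
Tick 1: [PARSE:P1(v=9,ok=F), VALIDATE:-, TRANSFORM:-, EMIT:-] out:-; bubbles=3
Tick 2: [PARSE:P2(v=5,ok=F), VALIDATE:P1(v=9,ok=F), TRANSFORM:-, EMIT:-] out:-; bubbles=2
Tick 3: [PARSE:-, VALIDATE:P2(v=5,ok=F), TRANSFORM:P1(v=0,ok=F), EMIT:-] out:-; bubbles=2
Tick 4: [PARSE:P3(v=2,ok=F), VALIDATE:-, TRANSFORM:P2(v=0,ok=F), EMIT:P1(v=0,ok=F)] out:-; bubbles=1
Tick 5: [PARSE:-, VALIDATE:P3(v=2,ok=T), TRANSFORM:-, EMIT:P2(v=0,ok=F)] out:P1(v=0); bubbles=2
Tick 6: [PARSE:-, VALIDATE:-, TRANSFORM:P3(v=4,ok=T), EMIT:-] out:P2(v=0); bubbles=3
Tick 7: [PARSE:-, VALIDATE:-, TRANSFORM:-, EMIT:P3(v=4,ok=T)] out:-; bubbles=3
Tick 8: [PARSE:-, VALIDATE:-, TRANSFORM:-, EMIT:-] out:P3(v=4); bubbles=4
Total bubble-slots: 20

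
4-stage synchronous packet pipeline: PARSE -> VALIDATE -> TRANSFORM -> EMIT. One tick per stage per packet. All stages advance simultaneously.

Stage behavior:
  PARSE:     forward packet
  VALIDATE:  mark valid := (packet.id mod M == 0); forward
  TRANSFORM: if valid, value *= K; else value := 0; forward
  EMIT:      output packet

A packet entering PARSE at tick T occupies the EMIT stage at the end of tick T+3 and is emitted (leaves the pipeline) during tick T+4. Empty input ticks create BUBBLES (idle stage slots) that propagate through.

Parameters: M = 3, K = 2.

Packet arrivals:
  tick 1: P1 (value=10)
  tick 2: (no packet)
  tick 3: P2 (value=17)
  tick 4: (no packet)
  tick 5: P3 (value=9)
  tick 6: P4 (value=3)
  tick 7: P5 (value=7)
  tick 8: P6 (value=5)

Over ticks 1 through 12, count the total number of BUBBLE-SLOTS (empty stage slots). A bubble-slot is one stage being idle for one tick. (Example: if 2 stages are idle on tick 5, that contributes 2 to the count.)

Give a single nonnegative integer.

Answer: 24

Derivation:
Tick 1: [PARSE:P1(v=10,ok=F), VALIDATE:-, TRANSFORM:-, EMIT:-] out:-; bubbles=3
Tick 2: [PARSE:-, VALIDATE:P1(v=10,ok=F), TRANSFORM:-, EMIT:-] out:-; bubbles=3
Tick 3: [PARSE:P2(v=17,ok=F), VALIDATE:-, TRANSFORM:P1(v=0,ok=F), EMIT:-] out:-; bubbles=2
Tick 4: [PARSE:-, VALIDATE:P2(v=17,ok=F), TRANSFORM:-, EMIT:P1(v=0,ok=F)] out:-; bubbles=2
Tick 5: [PARSE:P3(v=9,ok=F), VALIDATE:-, TRANSFORM:P2(v=0,ok=F), EMIT:-] out:P1(v=0); bubbles=2
Tick 6: [PARSE:P4(v=3,ok=F), VALIDATE:P3(v=9,ok=T), TRANSFORM:-, EMIT:P2(v=0,ok=F)] out:-; bubbles=1
Tick 7: [PARSE:P5(v=7,ok=F), VALIDATE:P4(v=3,ok=F), TRANSFORM:P3(v=18,ok=T), EMIT:-] out:P2(v=0); bubbles=1
Tick 8: [PARSE:P6(v=5,ok=F), VALIDATE:P5(v=7,ok=F), TRANSFORM:P4(v=0,ok=F), EMIT:P3(v=18,ok=T)] out:-; bubbles=0
Tick 9: [PARSE:-, VALIDATE:P6(v=5,ok=T), TRANSFORM:P5(v=0,ok=F), EMIT:P4(v=0,ok=F)] out:P3(v=18); bubbles=1
Tick 10: [PARSE:-, VALIDATE:-, TRANSFORM:P6(v=10,ok=T), EMIT:P5(v=0,ok=F)] out:P4(v=0); bubbles=2
Tick 11: [PARSE:-, VALIDATE:-, TRANSFORM:-, EMIT:P6(v=10,ok=T)] out:P5(v=0); bubbles=3
Tick 12: [PARSE:-, VALIDATE:-, TRANSFORM:-, EMIT:-] out:P6(v=10); bubbles=4
Total bubble-slots: 24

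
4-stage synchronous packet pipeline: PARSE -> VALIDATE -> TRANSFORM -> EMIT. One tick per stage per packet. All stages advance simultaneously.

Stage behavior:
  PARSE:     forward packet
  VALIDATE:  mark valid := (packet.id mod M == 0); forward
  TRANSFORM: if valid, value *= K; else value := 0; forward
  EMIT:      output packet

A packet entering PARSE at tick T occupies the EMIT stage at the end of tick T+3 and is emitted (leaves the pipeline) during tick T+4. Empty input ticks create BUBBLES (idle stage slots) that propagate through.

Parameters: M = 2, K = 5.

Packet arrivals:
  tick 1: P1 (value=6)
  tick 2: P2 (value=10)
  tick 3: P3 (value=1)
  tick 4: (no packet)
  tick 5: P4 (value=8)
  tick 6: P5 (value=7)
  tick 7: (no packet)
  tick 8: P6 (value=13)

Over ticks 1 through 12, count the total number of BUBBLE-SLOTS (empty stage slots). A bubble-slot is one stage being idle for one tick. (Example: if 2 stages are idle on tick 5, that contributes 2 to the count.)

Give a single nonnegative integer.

Tick 1: [PARSE:P1(v=6,ok=F), VALIDATE:-, TRANSFORM:-, EMIT:-] out:-; bubbles=3
Tick 2: [PARSE:P2(v=10,ok=F), VALIDATE:P1(v=6,ok=F), TRANSFORM:-, EMIT:-] out:-; bubbles=2
Tick 3: [PARSE:P3(v=1,ok=F), VALIDATE:P2(v=10,ok=T), TRANSFORM:P1(v=0,ok=F), EMIT:-] out:-; bubbles=1
Tick 4: [PARSE:-, VALIDATE:P3(v=1,ok=F), TRANSFORM:P2(v=50,ok=T), EMIT:P1(v=0,ok=F)] out:-; bubbles=1
Tick 5: [PARSE:P4(v=8,ok=F), VALIDATE:-, TRANSFORM:P3(v=0,ok=F), EMIT:P2(v=50,ok=T)] out:P1(v=0); bubbles=1
Tick 6: [PARSE:P5(v=7,ok=F), VALIDATE:P4(v=8,ok=T), TRANSFORM:-, EMIT:P3(v=0,ok=F)] out:P2(v=50); bubbles=1
Tick 7: [PARSE:-, VALIDATE:P5(v=7,ok=F), TRANSFORM:P4(v=40,ok=T), EMIT:-] out:P3(v=0); bubbles=2
Tick 8: [PARSE:P6(v=13,ok=F), VALIDATE:-, TRANSFORM:P5(v=0,ok=F), EMIT:P4(v=40,ok=T)] out:-; bubbles=1
Tick 9: [PARSE:-, VALIDATE:P6(v=13,ok=T), TRANSFORM:-, EMIT:P5(v=0,ok=F)] out:P4(v=40); bubbles=2
Tick 10: [PARSE:-, VALIDATE:-, TRANSFORM:P6(v=65,ok=T), EMIT:-] out:P5(v=0); bubbles=3
Tick 11: [PARSE:-, VALIDATE:-, TRANSFORM:-, EMIT:P6(v=65,ok=T)] out:-; bubbles=3
Tick 12: [PARSE:-, VALIDATE:-, TRANSFORM:-, EMIT:-] out:P6(v=65); bubbles=4
Total bubble-slots: 24

Answer: 24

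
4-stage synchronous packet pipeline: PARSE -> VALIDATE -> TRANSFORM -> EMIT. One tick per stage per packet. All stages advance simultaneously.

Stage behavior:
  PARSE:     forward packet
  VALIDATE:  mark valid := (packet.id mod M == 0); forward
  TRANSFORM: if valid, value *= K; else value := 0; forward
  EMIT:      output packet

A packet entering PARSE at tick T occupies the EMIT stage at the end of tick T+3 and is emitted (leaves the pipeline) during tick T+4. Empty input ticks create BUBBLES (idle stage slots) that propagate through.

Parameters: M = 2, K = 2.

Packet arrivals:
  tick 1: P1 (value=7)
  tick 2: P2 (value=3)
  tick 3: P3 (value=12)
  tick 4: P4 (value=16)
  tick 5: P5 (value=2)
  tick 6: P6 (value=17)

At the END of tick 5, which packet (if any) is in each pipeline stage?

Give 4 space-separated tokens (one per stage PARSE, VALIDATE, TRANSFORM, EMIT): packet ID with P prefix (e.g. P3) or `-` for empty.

Answer: P5 P4 P3 P2

Derivation:
Tick 1: [PARSE:P1(v=7,ok=F), VALIDATE:-, TRANSFORM:-, EMIT:-] out:-; in:P1
Tick 2: [PARSE:P2(v=3,ok=F), VALIDATE:P1(v=7,ok=F), TRANSFORM:-, EMIT:-] out:-; in:P2
Tick 3: [PARSE:P3(v=12,ok=F), VALIDATE:P2(v=3,ok=T), TRANSFORM:P1(v=0,ok=F), EMIT:-] out:-; in:P3
Tick 4: [PARSE:P4(v=16,ok=F), VALIDATE:P3(v=12,ok=F), TRANSFORM:P2(v=6,ok=T), EMIT:P1(v=0,ok=F)] out:-; in:P4
Tick 5: [PARSE:P5(v=2,ok=F), VALIDATE:P4(v=16,ok=T), TRANSFORM:P3(v=0,ok=F), EMIT:P2(v=6,ok=T)] out:P1(v=0); in:P5
At end of tick 5: ['P5', 'P4', 'P3', 'P2']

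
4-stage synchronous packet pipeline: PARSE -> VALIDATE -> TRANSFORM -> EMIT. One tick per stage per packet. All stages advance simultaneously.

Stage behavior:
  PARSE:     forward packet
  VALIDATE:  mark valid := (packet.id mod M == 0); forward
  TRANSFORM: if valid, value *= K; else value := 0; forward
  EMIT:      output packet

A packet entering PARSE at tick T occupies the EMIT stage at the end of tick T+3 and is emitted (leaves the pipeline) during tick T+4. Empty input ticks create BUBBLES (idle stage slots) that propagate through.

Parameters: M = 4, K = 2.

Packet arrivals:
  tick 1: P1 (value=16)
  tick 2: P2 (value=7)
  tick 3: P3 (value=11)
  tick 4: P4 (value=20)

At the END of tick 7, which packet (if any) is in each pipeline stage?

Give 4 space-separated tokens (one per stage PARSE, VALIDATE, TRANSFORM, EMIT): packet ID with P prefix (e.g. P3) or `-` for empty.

Answer: - - - P4

Derivation:
Tick 1: [PARSE:P1(v=16,ok=F), VALIDATE:-, TRANSFORM:-, EMIT:-] out:-; in:P1
Tick 2: [PARSE:P2(v=7,ok=F), VALIDATE:P1(v=16,ok=F), TRANSFORM:-, EMIT:-] out:-; in:P2
Tick 3: [PARSE:P3(v=11,ok=F), VALIDATE:P2(v=7,ok=F), TRANSFORM:P1(v=0,ok=F), EMIT:-] out:-; in:P3
Tick 4: [PARSE:P4(v=20,ok=F), VALIDATE:P3(v=11,ok=F), TRANSFORM:P2(v=0,ok=F), EMIT:P1(v=0,ok=F)] out:-; in:P4
Tick 5: [PARSE:-, VALIDATE:P4(v=20,ok=T), TRANSFORM:P3(v=0,ok=F), EMIT:P2(v=0,ok=F)] out:P1(v=0); in:-
Tick 6: [PARSE:-, VALIDATE:-, TRANSFORM:P4(v=40,ok=T), EMIT:P3(v=0,ok=F)] out:P2(v=0); in:-
Tick 7: [PARSE:-, VALIDATE:-, TRANSFORM:-, EMIT:P4(v=40,ok=T)] out:P3(v=0); in:-
At end of tick 7: ['-', '-', '-', 'P4']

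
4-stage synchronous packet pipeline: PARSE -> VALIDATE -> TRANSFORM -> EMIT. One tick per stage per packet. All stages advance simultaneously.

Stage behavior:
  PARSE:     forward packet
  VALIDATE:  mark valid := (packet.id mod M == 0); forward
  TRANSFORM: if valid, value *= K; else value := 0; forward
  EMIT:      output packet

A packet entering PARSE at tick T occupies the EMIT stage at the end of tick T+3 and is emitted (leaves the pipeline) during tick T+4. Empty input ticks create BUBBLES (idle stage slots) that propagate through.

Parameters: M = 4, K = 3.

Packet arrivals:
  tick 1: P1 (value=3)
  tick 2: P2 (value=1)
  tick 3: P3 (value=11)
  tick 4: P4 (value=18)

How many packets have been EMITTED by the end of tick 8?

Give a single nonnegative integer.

Tick 1: [PARSE:P1(v=3,ok=F), VALIDATE:-, TRANSFORM:-, EMIT:-] out:-; in:P1
Tick 2: [PARSE:P2(v=1,ok=F), VALIDATE:P1(v=3,ok=F), TRANSFORM:-, EMIT:-] out:-; in:P2
Tick 3: [PARSE:P3(v=11,ok=F), VALIDATE:P2(v=1,ok=F), TRANSFORM:P1(v=0,ok=F), EMIT:-] out:-; in:P3
Tick 4: [PARSE:P4(v=18,ok=F), VALIDATE:P3(v=11,ok=F), TRANSFORM:P2(v=0,ok=F), EMIT:P1(v=0,ok=F)] out:-; in:P4
Tick 5: [PARSE:-, VALIDATE:P4(v=18,ok=T), TRANSFORM:P3(v=0,ok=F), EMIT:P2(v=0,ok=F)] out:P1(v=0); in:-
Tick 6: [PARSE:-, VALIDATE:-, TRANSFORM:P4(v=54,ok=T), EMIT:P3(v=0,ok=F)] out:P2(v=0); in:-
Tick 7: [PARSE:-, VALIDATE:-, TRANSFORM:-, EMIT:P4(v=54,ok=T)] out:P3(v=0); in:-
Tick 8: [PARSE:-, VALIDATE:-, TRANSFORM:-, EMIT:-] out:P4(v=54); in:-
Emitted by tick 8: ['P1', 'P2', 'P3', 'P4']

Answer: 4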